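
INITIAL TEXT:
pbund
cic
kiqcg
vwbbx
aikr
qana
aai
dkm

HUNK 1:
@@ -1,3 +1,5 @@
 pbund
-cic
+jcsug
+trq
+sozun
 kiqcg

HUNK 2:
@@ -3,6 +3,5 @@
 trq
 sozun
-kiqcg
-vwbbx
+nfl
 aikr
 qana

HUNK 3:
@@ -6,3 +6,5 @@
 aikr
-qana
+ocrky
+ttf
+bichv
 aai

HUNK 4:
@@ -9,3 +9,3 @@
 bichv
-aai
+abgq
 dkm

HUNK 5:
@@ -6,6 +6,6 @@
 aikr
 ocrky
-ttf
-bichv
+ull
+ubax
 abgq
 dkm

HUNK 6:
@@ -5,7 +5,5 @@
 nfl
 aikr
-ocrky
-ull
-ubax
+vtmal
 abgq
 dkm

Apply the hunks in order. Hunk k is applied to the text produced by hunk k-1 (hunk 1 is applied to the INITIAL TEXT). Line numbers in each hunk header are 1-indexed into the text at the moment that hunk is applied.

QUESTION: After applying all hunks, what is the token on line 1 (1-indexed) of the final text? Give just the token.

Hunk 1: at line 1 remove [cic] add [jcsug,trq,sozun] -> 10 lines: pbund jcsug trq sozun kiqcg vwbbx aikr qana aai dkm
Hunk 2: at line 3 remove [kiqcg,vwbbx] add [nfl] -> 9 lines: pbund jcsug trq sozun nfl aikr qana aai dkm
Hunk 3: at line 6 remove [qana] add [ocrky,ttf,bichv] -> 11 lines: pbund jcsug trq sozun nfl aikr ocrky ttf bichv aai dkm
Hunk 4: at line 9 remove [aai] add [abgq] -> 11 lines: pbund jcsug trq sozun nfl aikr ocrky ttf bichv abgq dkm
Hunk 5: at line 6 remove [ttf,bichv] add [ull,ubax] -> 11 lines: pbund jcsug trq sozun nfl aikr ocrky ull ubax abgq dkm
Hunk 6: at line 5 remove [ocrky,ull,ubax] add [vtmal] -> 9 lines: pbund jcsug trq sozun nfl aikr vtmal abgq dkm
Final line 1: pbund

Answer: pbund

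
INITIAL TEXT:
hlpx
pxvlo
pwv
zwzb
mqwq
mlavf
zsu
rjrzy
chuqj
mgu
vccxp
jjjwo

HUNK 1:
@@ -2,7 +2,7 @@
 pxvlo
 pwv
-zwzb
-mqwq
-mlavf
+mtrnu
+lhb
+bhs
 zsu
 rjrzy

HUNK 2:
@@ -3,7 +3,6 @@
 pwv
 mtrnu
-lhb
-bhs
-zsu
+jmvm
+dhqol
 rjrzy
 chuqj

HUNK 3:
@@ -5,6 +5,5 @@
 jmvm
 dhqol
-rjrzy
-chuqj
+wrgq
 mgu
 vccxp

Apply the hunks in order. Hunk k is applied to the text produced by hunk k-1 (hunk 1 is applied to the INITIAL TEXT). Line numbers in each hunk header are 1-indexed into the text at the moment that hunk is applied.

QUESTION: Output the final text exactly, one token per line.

Answer: hlpx
pxvlo
pwv
mtrnu
jmvm
dhqol
wrgq
mgu
vccxp
jjjwo

Derivation:
Hunk 1: at line 2 remove [zwzb,mqwq,mlavf] add [mtrnu,lhb,bhs] -> 12 lines: hlpx pxvlo pwv mtrnu lhb bhs zsu rjrzy chuqj mgu vccxp jjjwo
Hunk 2: at line 3 remove [lhb,bhs,zsu] add [jmvm,dhqol] -> 11 lines: hlpx pxvlo pwv mtrnu jmvm dhqol rjrzy chuqj mgu vccxp jjjwo
Hunk 3: at line 5 remove [rjrzy,chuqj] add [wrgq] -> 10 lines: hlpx pxvlo pwv mtrnu jmvm dhqol wrgq mgu vccxp jjjwo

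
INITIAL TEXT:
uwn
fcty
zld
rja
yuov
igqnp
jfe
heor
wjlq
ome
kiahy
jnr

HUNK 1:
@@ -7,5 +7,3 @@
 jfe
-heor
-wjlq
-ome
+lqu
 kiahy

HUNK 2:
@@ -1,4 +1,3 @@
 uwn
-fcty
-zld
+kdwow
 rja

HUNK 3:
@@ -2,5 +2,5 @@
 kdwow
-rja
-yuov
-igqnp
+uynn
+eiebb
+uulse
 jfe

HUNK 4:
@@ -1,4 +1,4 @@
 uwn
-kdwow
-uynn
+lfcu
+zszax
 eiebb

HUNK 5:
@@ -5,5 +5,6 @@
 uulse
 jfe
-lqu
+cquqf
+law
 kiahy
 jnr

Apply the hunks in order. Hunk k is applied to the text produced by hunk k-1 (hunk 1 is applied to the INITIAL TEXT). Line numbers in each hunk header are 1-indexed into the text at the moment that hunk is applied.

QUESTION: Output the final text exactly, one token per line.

Answer: uwn
lfcu
zszax
eiebb
uulse
jfe
cquqf
law
kiahy
jnr

Derivation:
Hunk 1: at line 7 remove [heor,wjlq,ome] add [lqu] -> 10 lines: uwn fcty zld rja yuov igqnp jfe lqu kiahy jnr
Hunk 2: at line 1 remove [fcty,zld] add [kdwow] -> 9 lines: uwn kdwow rja yuov igqnp jfe lqu kiahy jnr
Hunk 3: at line 2 remove [rja,yuov,igqnp] add [uynn,eiebb,uulse] -> 9 lines: uwn kdwow uynn eiebb uulse jfe lqu kiahy jnr
Hunk 4: at line 1 remove [kdwow,uynn] add [lfcu,zszax] -> 9 lines: uwn lfcu zszax eiebb uulse jfe lqu kiahy jnr
Hunk 5: at line 5 remove [lqu] add [cquqf,law] -> 10 lines: uwn lfcu zszax eiebb uulse jfe cquqf law kiahy jnr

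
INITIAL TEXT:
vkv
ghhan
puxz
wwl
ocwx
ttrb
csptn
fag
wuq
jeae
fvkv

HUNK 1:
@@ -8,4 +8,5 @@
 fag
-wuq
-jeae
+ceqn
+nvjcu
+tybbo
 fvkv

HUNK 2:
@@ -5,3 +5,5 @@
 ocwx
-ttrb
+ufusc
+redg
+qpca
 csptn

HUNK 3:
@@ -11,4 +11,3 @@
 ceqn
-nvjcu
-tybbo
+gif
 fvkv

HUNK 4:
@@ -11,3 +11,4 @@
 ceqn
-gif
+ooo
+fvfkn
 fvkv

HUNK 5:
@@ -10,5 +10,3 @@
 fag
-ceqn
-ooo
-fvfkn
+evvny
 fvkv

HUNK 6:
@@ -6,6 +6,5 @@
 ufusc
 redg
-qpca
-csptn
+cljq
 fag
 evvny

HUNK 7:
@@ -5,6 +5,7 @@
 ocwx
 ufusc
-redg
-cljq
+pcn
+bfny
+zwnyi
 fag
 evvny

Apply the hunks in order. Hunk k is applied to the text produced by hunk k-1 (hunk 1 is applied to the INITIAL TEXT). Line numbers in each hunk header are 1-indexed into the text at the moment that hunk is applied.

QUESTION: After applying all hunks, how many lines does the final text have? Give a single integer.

Answer: 12

Derivation:
Hunk 1: at line 8 remove [wuq,jeae] add [ceqn,nvjcu,tybbo] -> 12 lines: vkv ghhan puxz wwl ocwx ttrb csptn fag ceqn nvjcu tybbo fvkv
Hunk 2: at line 5 remove [ttrb] add [ufusc,redg,qpca] -> 14 lines: vkv ghhan puxz wwl ocwx ufusc redg qpca csptn fag ceqn nvjcu tybbo fvkv
Hunk 3: at line 11 remove [nvjcu,tybbo] add [gif] -> 13 lines: vkv ghhan puxz wwl ocwx ufusc redg qpca csptn fag ceqn gif fvkv
Hunk 4: at line 11 remove [gif] add [ooo,fvfkn] -> 14 lines: vkv ghhan puxz wwl ocwx ufusc redg qpca csptn fag ceqn ooo fvfkn fvkv
Hunk 5: at line 10 remove [ceqn,ooo,fvfkn] add [evvny] -> 12 lines: vkv ghhan puxz wwl ocwx ufusc redg qpca csptn fag evvny fvkv
Hunk 6: at line 6 remove [qpca,csptn] add [cljq] -> 11 lines: vkv ghhan puxz wwl ocwx ufusc redg cljq fag evvny fvkv
Hunk 7: at line 5 remove [redg,cljq] add [pcn,bfny,zwnyi] -> 12 lines: vkv ghhan puxz wwl ocwx ufusc pcn bfny zwnyi fag evvny fvkv
Final line count: 12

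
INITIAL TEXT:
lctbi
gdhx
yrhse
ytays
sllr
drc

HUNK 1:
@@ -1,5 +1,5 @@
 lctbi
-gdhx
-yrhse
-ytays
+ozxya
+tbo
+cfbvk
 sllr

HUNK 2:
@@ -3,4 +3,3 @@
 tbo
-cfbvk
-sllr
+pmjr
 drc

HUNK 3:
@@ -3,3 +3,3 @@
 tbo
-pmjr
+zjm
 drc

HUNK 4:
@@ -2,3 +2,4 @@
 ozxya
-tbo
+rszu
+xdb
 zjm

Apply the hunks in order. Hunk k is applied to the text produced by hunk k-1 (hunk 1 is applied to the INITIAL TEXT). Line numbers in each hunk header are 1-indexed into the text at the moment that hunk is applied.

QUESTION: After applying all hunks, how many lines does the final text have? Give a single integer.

Hunk 1: at line 1 remove [gdhx,yrhse,ytays] add [ozxya,tbo,cfbvk] -> 6 lines: lctbi ozxya tbo cfbvk sllr drc
Hunk 2: at line 3 remove [cfbvk,sllr] add [pmjr] -> 5 lines: lctbi ozxya tbo pmjr drc
Hunk 3: at line 3 remove [pmjr] add [zjm] -> 5 lines: lctbi ozxya tbo zjm drc
Hunk 4: at line 2 remove [tbo] add [rszu,xdb] -> 6 lines: lctbi ozxya rszu xdb zjm drc
Final line count: 6

Answer: 6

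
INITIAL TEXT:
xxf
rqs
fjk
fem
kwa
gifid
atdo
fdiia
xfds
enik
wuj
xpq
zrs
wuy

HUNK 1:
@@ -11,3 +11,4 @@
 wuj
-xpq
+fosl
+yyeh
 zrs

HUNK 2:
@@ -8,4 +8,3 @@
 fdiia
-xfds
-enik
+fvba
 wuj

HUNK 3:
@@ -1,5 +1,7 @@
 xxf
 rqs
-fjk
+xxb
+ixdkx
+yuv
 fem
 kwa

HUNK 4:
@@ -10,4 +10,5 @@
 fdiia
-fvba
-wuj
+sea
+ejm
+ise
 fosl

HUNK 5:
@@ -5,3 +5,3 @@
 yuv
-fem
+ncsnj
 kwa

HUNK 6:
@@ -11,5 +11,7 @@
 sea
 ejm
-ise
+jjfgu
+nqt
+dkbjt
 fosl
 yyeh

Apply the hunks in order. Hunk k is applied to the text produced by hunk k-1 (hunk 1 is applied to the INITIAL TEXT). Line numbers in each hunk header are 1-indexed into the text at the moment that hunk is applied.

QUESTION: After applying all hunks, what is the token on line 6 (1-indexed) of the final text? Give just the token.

Hunk 1: at line 11 remove [xpq] add [fosl,yyeh] -> 15 lines: xxf rqs fjk fem kwa gifid atdo fdiia xfds enik wuj fosl yyeh zrs wuy
Hunk 2: at line 8 remove [xfds,enik] add [fvba] -> 14 lines: xxf rqs fjk fem kwa gifid atdo fdiia fvba wuj fosl yyeh zrs wuy
Hunk 3: at line 1 remove [fjk] add [xxb,ixdkx,yuv] -> 16 lines: xxf rqs xxb ixdkx yuv fem kwa gifid atdo fdiia fvba wuj fosl yyeh zrs wuy
Hunk 4: at line 10 remove [fvba,wuj] add [sea,ejm,ise] -> 17 lines: xxf rqs xxb ixdkx yuv fem kwa gifid atdo fdiia sea ejm ise fosl yyeh zrs wuy
Hunk 5: at line 5 remove [fem] add [ncsnj] -> 17 lines: xxf rqs xxb ixdkx yuv ncsnj kwa gifid atdo fdiia sea ejm ise fosl yyeh zrs wuy
Hunk 6: at line 11 remove [ise] add [jjfgu,nqt,dkbjt] -> 19 lines: xxf rqs xxb ixdkx yuv ncsnj kwa gifid atdo fdiia sea ejm jjfgu nqt dkbjt fosl yyeh zrs wuy
Final line 6: ncsnj

Answer: ncsnj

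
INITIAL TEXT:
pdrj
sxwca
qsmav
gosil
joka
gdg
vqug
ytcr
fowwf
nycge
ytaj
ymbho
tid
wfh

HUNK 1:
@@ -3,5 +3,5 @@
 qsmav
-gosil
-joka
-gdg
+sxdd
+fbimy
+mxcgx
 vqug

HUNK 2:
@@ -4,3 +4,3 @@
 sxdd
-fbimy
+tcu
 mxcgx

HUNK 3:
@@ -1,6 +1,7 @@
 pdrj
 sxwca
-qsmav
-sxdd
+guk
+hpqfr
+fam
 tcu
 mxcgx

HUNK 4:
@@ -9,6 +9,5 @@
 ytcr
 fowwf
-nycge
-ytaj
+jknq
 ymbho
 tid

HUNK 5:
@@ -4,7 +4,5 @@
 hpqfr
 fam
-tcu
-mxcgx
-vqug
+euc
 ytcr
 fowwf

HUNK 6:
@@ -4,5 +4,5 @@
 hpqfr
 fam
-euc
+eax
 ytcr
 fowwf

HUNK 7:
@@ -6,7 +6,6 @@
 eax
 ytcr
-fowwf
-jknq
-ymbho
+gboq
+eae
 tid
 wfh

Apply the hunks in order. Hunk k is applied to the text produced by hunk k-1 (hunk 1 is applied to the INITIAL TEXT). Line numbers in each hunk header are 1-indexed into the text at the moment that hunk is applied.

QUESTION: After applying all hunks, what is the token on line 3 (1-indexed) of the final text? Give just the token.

Hunk 1: at line 3 remove [gosil,joka,gdg] add [sxdd,fbimy,mxcgx] -> 14 lines: pdrj sxwca qsmav sxdd fbimy mxcgx vqug ytcr fowwf nycge ytaj ymbho tid wfh
Hunk 2: at line 4 remove [fbimy] add [tcu] -> 14 lines: pdrj sxwca qsmav sxdd tcu mxcgx vqug ytcr fowwf nycge ytaj ymbho tid wfh
Hunk 3: at line 1 remove [qsmav,sxdd] add [guk,hpqfr,fam] -> 15 lines: pdrj sxwca guk hpqfr fam tcu mxcgx vqug ytcr fowwf nycge ytaj ymbho tid wfh
Hunk 4: at line 9 remove [nycge,ytaj] add [jknq] -> 14 lines: pdrj sxwca guk hpqfr fam tcu mxcgx vqug ytcr fowwf jknq ymbho tid wfh
Hunk 5: at line 4 remove [tcu,mxcgx,vqug] add [euc] -> 12 lines: pdrj sxwca guk hpqfr fam euc ytcr fowwf jknq ymbho tid wfh
Hunk 6: at line 4 remove [euc] add [eax] -> 12 lines: pdrj sxwca guk hpqfr fam eax ytcr fowwf jknq ymbho tid wfh
Hunk 7: at line 6 remove [fowwf,jknq,ymbho] add [gboq,eae] -> 11 lines: pdrj sxwca guk hpqfr fam eax ytcr gboq eae tid wfh
Final line 3: guk

Answer: guk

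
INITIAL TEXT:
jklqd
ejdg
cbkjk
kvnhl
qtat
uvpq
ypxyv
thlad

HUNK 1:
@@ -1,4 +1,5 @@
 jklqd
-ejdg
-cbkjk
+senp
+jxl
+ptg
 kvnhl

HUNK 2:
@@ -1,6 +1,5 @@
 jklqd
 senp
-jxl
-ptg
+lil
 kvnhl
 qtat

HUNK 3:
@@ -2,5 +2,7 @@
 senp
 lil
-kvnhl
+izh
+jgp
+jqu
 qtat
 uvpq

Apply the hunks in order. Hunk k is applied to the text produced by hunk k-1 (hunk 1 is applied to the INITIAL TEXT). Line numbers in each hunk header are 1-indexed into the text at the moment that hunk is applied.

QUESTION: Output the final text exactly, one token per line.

Hunk 1: at line 1 remove [ejdg,cbkjk] add [senp,jxl,ptg] -> 9 lines: jklqd senp jxl ptg kvnhl qtat uvpq ypxyv thlad
Hunk 2: at line 1 remove [jxl,ptg] add [lil] -> 8 lines: jklqd senp lil kvnhl qtat uvpq ypxyv thlad
Hunk 3: at line 2 remove [kvnhl] add [izh,jgp,jqu] -> 10 lines: jklqd senp lil izh jgp jqu qtat uvpq ypxyv thlad

Answer: jklqd
senp
lil
izh
jgp
jqu
qtat
uvpq
ypxyv
thlad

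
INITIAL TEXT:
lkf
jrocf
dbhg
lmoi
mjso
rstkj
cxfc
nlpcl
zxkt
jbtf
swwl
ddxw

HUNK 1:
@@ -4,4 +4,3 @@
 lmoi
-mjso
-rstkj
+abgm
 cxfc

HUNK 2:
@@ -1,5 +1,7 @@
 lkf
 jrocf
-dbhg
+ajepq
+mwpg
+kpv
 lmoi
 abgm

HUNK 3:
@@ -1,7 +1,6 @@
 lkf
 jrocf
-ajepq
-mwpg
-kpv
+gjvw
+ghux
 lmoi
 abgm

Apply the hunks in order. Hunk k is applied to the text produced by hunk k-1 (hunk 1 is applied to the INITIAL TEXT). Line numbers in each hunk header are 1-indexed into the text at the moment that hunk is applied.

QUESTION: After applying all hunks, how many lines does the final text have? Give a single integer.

Answer: 12

Derivation:
Hunk 1: at line 4 remove [mjso,rstkj] add [abgm] -> 11 lines: lkf jrocf dbhg lmoi abgm cxfc nlpcl zxkt jbtf swwl ddxw
Hunk 2: at line 1 remove [dbhg] add [ajepq,mwpg,kpv] -> 13 lines: lkf jrocf ajepq mwpg kpv lmoi abgm cxfc nlpcl zxkt jbtf swwl ddxw
Hunk 3: at line 1 remove [ajepq,mwpg,kpv] add [gjvw,ghux] -> 12 lines: lkf jrocf gjvw ghux lmoi abgm cxfc nlpcl zxkt jbtf swwl ddxw
Final line count: 12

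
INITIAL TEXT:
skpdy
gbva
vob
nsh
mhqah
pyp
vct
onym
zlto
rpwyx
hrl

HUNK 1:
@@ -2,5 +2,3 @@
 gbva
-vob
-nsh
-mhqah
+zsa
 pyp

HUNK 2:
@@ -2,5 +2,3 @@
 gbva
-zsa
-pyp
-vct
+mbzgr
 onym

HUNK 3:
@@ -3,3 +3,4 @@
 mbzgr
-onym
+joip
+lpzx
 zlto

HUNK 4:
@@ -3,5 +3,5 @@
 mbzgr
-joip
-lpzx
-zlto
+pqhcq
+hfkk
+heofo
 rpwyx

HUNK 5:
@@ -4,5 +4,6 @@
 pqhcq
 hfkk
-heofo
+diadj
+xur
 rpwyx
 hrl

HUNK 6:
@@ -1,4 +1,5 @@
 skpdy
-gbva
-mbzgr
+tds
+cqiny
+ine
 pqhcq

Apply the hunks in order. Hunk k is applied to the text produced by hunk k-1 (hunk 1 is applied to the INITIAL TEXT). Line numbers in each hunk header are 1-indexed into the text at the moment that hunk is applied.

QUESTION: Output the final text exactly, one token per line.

Answer: skpdy
tds
cqiny
ine
pqhcq
hfkk
diadj
xur
rpwyx
hrl

Derivation:
Hunk 1: at line 2 remove [vob,nsh,mhqah] add [zsa] -> 9 lines: skpdy gbva zsa pyp vct onym zlto rpwyx hrl
Hunk 2: at line 2 remove [zsa,pyp,vct] add [mbzgr] -> 7 lines: skpdy gbva mbzgr onym zlto rpwyx hrl
Hunk 3: at line 3 remove [onym] add [joip,lpzx] -> 8 lines: skpdy gbva mbzgr joip lpzx zlto rpwyx hrl
Hunk 4: at line 3 remove [joip,lpzx,zlto] add [pqhcq,hfkk,heofo] -> 8 lines: skpdy gbva mbzgr pqhcq hfkk heofo rpwyx hrl
Hunk 5: at line 4 remove [heofo] add [diadj,xur] -> 9 lines: skpdy gbva mbzgr pqhcq hfkk diadj xur rpwyx hrl
Hunk 6: at line 1 remove [gbva,mbzgr] add [tds,cqiny,ine] -> 10 lines: skpdy tds cqiny ine pqhcq hfkk diadj xur rpwyx hrl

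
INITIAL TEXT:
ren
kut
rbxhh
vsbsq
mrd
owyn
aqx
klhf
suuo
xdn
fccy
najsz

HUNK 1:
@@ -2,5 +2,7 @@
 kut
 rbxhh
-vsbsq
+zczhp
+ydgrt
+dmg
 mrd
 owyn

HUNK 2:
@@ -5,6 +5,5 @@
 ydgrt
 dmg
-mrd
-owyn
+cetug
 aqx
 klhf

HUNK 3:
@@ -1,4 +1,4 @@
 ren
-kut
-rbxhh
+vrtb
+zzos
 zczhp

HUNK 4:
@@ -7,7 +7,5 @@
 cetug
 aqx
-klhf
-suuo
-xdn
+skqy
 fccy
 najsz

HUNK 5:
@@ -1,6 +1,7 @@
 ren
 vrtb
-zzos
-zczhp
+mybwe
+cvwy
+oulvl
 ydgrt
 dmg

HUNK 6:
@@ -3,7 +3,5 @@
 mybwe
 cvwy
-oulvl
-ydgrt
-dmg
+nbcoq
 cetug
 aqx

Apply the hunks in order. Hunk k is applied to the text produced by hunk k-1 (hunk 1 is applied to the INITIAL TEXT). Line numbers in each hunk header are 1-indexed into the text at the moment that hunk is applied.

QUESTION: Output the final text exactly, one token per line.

Answer: ren
vrtb
mybwe
cvwy
nbcoq
cetug
aqx
skqy
fccy
najsz

Derivation:
Hunk 1: at line 2 remove [vsbsq] add [zczhp,ydgrt,dmg] -> 14 lines: ren kut rbxhh zczhp ydgrt dmg mrd owyn aqx klhf suuo xdn fccy najsz
Hunk 2: at line 5 remove [mrd,owyn] add [cetug] -> 13 lines: ren kut rbxhh zczhp ydgrt dmg cetug aqx klhf suuo xdn fccy najsz
Hunk 3: at line 1 remove [kut,rbxhh] add [vrtb,zzos] -> 13 lines: ren vrtb zzos zczhp ydgrt dmg cetug aqx klhf suuo xdn fccy najsz
Hunk 4: at line 7 remove [klhf,suuo,xdn] add [skqy] -> 11 lines: ren vrtb zzos zczhp ydgrt dmg cetug aqx skqy fccy najsz
Hunk 5: at line 1 remove [zzos,zczhp] add [mybwe,cvwy,oulvl] -> 12 lines: ren vrtb mybwe cvwy oulvl ydgrt dmg cetug aqx skqy fccy najsz
Hunk 6: at line 3 remove [oulvl,ydgrt,dmg] add [nbcoq] -> 10 lines: ren vrtb mybwe cvwy nbcoq cetug aqx skqy fccy najsz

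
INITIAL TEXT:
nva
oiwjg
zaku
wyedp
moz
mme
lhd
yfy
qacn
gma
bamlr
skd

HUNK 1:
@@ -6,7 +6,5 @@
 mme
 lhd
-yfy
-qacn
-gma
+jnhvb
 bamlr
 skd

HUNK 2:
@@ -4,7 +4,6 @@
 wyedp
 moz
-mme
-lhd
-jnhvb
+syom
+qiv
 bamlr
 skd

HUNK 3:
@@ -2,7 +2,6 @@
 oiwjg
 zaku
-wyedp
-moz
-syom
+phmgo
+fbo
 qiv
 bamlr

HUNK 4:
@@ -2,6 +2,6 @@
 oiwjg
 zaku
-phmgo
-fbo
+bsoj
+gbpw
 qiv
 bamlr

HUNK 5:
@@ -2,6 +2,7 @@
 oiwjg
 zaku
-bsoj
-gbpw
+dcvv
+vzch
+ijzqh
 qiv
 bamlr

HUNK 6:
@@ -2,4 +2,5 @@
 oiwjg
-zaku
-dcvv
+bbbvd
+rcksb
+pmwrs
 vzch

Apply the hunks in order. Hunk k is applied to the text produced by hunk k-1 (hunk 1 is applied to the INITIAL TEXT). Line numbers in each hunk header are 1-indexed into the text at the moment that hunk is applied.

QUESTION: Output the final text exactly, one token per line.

Answer: nva
oiwjg
bbbvd
rcksb
pmwrs
vzch
ijzqh
qiv
bamlr
skd

Derivation:
Hunk 1: at line 6 remove [yfy,qacn,gma] add [jnhvb] -> 10 lines: nva oiwjg zaku wyedp moz mme lhd jnhvb bamlr skd
Hunk 2: at line 4 remove [mme,lhd,jnhvb] add [syom,qiv] -> 9 lines: nva oiwjg zaku wyedp moz syom qiv bamlr skd
Hunk 3: at line 2 remove [wyedp,moz,syom] add [phmgo,fbo] -> 8 lines: nva oiwjg zaku phmgo fbo qiv bamlr skd
Hunk 4: at line 2 remove [phmgo,fbo] add [bsoj,gbpw] -> 8 lines: nva oiwjg zaku bsoj gbpw qiv bamlr skd
Hunk 5: at line 2 remove [bsoj,gbpw] add [dcvv,vzch,ijzqh] -> 9 lines: nva oiwjg zaku dcvv vzch ijzqh qiv bamlr skd
Hunk 6: at line 2 remove [zaku,dcvv] add [bbbvd,rcksb,pmwrs] -> 10 lines: nva oiwjg bbbvd rcksb pmwrs vzch ijzqh qiv bamlr skd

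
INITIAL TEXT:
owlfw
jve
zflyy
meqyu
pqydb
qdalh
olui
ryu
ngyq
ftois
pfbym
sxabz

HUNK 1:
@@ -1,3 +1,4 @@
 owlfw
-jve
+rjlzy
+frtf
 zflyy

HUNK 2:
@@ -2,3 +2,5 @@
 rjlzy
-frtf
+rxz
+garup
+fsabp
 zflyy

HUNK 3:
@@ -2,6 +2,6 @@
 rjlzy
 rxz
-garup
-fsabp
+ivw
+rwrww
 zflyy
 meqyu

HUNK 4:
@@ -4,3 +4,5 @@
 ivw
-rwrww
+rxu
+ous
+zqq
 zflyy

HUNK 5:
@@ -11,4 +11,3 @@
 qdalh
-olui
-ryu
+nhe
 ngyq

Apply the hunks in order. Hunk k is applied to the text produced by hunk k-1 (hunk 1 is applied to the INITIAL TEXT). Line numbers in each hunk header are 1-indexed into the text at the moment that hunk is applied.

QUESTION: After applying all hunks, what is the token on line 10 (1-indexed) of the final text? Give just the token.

Answer: pqydb

Derivation:
Hunk 1: at line 1 remove [jve] add [rjlzy,frtf] -> 13 lines: owlfw rjlzy frtf zflyy meqyu pqydb qdalh olui ryu ngyq ftois pfbym sxabz
Hunk 2: at line 2 remove [frtf] add [rxz,garup,fsabp] -> 15 lines: owlfw rjlzy rxz garup fsabp zflyy meqyu pqydb qdalh olui ryu ngyq ftois pfbym sxabz
Hunk 3: at line 2 remove [garup,fsabp] add [ivw,rwrww] -> 15 lines: owlfw rjlzy rxz ivw rwrww zflyy meqyu pqydb qdalh olui ryu ngyq ftois pfbym sxabz
Hunk 4: at line 4 remove [rwrww] add [rxu,ous,zqq] -> 17 lines: owlfw rjlzy rxz ivw rxu ous zqq zflyy meqyu pqydb qdalh olui ryu ngyq ftois pfbym sxabz
Hunk 5: at line 11 remove [olui,ryu] add [nhe] -> 16 lines: owlfw rjlzy rxz ivw rxu ous zqq zflyy meqyu pqydb qdalh nhe ngyq ftois pfbym sxabz
Final line 10: pqydb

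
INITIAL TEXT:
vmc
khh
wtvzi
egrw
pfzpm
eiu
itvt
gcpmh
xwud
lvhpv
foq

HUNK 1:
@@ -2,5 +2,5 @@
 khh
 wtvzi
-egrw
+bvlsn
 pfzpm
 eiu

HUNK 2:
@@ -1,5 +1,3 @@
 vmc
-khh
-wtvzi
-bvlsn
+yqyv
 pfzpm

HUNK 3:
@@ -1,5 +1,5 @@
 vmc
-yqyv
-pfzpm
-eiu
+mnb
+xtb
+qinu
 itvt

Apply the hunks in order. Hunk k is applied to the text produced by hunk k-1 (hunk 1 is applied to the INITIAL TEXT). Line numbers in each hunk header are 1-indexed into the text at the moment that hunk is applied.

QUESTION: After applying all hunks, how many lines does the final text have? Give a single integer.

Answer: 9

Derivation:
Hunk 1: at line 2 remove [egrw] add [bvlsn] -> 11 lines: vmc khh wtvzi bvlsn pfzpm eiu itvt gcpmh xwud lvhpv foq
Hunk 2: at line 1 remove [khh,wtvzi,bvlsn] add [yqyv] -> 9 lines: vmc yqyv pfzpm eiu itvt gcpmh xwud lvhpv foq
Hunk 3: at line 1 remove [yqyv,pfzpm,eiu] add [mnb,xtb,qinu] -> 9 lines: vmc mnb xtb qinu itvt gcpmh xwud lvhpv foq
Final line count: 9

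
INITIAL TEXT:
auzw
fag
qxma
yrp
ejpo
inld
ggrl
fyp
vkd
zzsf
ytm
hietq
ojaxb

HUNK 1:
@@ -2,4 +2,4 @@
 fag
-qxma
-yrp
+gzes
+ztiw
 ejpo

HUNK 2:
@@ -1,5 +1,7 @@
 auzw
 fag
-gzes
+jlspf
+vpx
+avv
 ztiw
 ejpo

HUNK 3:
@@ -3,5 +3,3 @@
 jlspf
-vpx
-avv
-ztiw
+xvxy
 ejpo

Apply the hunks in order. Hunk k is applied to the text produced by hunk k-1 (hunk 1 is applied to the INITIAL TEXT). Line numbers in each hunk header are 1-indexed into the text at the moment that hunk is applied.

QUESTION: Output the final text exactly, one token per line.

Answer: auzw
fag
jlspf
xvxy
ejpo
inld
ggrl
fyp
vkd
zzsf
ytm
hietq
ojaxb

Derivation:
Hunk 1: at line 2 remove [qxma,yrp] add [gzes,ztiw] -> 13 lines: auzw fag gzes ztiw ejpo inld ggrl fyp vkd zzsf ytm hietq ojaxb
Hunk 2: at line 1 remove [gzes] add [jlspf,vpx,avv] -> 15 lines: auzw fag jlspf vpx avv ztiw ejpo inld ggrl fyp vkd zzsf ytm hietq ojaxb
Hunk 3: at line 3 remove [vpx,avv,ztiw] add [xvxy] -> 13 lines: auzw fag jlspf xvxy ejpo inld ggrl fyp vkd zzsf ytm hietq ojaxb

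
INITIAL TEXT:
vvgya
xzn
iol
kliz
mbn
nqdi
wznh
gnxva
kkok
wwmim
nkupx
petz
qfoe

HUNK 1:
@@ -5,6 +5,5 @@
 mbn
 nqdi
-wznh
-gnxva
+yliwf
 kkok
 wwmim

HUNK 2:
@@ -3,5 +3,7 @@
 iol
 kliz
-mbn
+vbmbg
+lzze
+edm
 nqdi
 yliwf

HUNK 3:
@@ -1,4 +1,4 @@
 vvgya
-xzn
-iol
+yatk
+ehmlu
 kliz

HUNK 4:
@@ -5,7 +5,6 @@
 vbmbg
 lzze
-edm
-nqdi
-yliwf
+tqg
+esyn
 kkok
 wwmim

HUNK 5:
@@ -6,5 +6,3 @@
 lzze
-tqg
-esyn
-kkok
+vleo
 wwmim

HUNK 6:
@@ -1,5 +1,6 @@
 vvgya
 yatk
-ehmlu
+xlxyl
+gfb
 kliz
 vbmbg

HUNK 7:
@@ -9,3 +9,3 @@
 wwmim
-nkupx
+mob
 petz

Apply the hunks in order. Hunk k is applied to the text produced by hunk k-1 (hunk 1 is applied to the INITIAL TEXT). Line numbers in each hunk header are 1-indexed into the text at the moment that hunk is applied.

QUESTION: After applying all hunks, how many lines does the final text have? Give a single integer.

Hunk 1: at line 5 remove [wznh,gnxva] add [yliwf] -> 12 lines: vvgya xzn iol kliz mbn nqdi yliwf kkok wwmim nkupx petz qfoe
Hunk 2: at line 3 remove [mbn] add [vbmbg,lzze,edm] -> 14 lines: vvgya xzn iol kliz vbmbg lzze edm nqdi yliwf kkok wwmim nkupx petz qfoe
Hunk 3: at line 1 remove [xzn,iol] add [yatk,ehmlu] -> 14 lines: vvgya yatk ehmlu kliz vbmbg lzze edm nqdi yliwf kkok wwmim nkupx petz qfoe
Hunk 4: at line 5 remove [edm,nqdi,yliwf] add [tqg,esyn] -> 13 lines: vvgya yatk ehmlu kliz vbmbg lzze tqg esyn kkok wwmim nkupx petz qfoe
Hunk 5: at line 6 remove [tqg,esyn,kkok] add [vleo] -> 11 lines: vvgya yatk ehmlu kliz vbmbg lzze vleo wwmim nkupx petz qfoe
Hunk 6: at line 1 remove [ehmlu] add [xlxyl,gfb] -> 12 lines: vvgya yatk xlxyl gfb kliz vbmbg lzze vleo wwmim nkupx petz qfoe
Hunk 7: at line 9 remove [nkupx] add [mob] -> 12 lines: vvgya yatk xlxyl gfb kliz vbmbg lzze vleo wwmim mob petz qfoe
Final line count: 12

Answer: 12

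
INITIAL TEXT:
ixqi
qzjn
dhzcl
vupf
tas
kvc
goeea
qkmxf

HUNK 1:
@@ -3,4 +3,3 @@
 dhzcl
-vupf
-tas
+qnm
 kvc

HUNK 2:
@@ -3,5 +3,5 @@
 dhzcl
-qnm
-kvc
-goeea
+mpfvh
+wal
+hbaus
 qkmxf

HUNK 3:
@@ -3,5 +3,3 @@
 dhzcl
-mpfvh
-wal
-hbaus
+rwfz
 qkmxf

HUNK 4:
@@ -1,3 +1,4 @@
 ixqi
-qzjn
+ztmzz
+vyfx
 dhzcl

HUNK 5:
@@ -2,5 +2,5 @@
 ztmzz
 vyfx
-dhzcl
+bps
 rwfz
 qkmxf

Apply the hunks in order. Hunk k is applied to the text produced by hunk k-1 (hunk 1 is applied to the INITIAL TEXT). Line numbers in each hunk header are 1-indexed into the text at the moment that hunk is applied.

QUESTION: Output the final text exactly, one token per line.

Answer: ixqi
ztmzz
vyfx
bps
rwfz
qkmxf

Derivation:
Hunk 1: at line 3 remove [vupf,tas] add [qnm] -> 7 lines: ixqi qzjn dhzcl qnm kvc goeea qkmxf
Hunk 2: at line 3 remove [qnm,kvc,goeea] add [mpfvh,wal,hbaus] -> 7 lines: ixqi qzjn dhzcl mpfvh wal hbaus qkmxf
Hunk 3: at line 3 remove [mpfvh,wal,hbaus] add [rwfz] -> 5 lines: ixqi qzjn dhzcl rwfz qkmxf
Hunk 4: at line 1 remove [qzjn] add [ztmzz,vyfx] -> 6 lines: ixqi ztmzz vyfx dhzcl rwfz qkmxf
Hunk 5: at line 2 remove [dhzcl] add [bps] -> 6 lines: ixqi ztmzz vyfx bps rwfz qkmxf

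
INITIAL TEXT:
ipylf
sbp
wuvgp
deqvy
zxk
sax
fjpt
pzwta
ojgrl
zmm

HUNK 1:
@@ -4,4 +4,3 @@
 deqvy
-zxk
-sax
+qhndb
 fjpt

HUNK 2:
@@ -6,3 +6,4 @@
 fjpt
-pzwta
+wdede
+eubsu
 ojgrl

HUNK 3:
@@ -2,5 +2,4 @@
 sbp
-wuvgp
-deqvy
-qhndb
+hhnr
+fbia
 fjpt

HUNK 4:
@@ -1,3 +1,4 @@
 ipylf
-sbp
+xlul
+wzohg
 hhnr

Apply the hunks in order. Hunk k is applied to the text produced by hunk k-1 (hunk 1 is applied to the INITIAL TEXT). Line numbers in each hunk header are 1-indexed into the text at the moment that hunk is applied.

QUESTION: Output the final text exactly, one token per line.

Answer: ipylf
xlul
wzohg
hhnr
fbia
fjpt
wdede
eubsu
ojgrl
zmm

Derivation:
Hunk 1: at line 4 remove [zxk,sax] add [qhndb] -> 9 lines: ipylf sbp wuvgp deqvy qhndb fjpt pzwta ojgrl zmm
Hunk 2: at line 6 remove [pzwta] add [wdede,eubsu] -> 10 lines: ipylf sbp wuvgp deqvy qhndb fjpt wdede eubsu ojgrl zmm
Hunk 3: at line 2 remove [wuvgp,deqvy,qhndb] add [hhnr,fbia] -> 9 lines: ipylf sbp hhnr fbia fjpt wdede eubsu ojgrl zmm
Hunk 4: at line 1 remove [sbp] add [xlul,wzohg] -> 10 lines: ipylf xlul wzohg hhnr fbia fjpt wdede eubsu ojgrl zmm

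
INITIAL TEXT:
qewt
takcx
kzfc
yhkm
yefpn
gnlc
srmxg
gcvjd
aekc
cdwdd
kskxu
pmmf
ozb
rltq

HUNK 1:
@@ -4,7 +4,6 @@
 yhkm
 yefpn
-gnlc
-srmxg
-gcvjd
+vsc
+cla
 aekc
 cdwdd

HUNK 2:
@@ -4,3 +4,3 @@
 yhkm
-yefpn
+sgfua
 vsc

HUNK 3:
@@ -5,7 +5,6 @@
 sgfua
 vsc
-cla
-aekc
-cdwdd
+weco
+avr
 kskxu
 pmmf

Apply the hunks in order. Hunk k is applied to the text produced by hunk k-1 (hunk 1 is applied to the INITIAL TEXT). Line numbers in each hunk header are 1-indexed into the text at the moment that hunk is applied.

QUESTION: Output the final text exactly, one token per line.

Hunk 1: at line 4 remove [gnlc,srmxg,gcvjd] add [vsc,cla] -> 13 lines: qewt takcx kzfc yhkm yefpn vsc cla aekc cdwdd kskxu pmmf ozb rltq
Hunk 2: at line 4 remove [yefpn] add [sgfua] -> 13 lines: qewt takcx kzfc yhkm sgfua vsc cla aekc cdwdd kskxu pmmf ozb rltq
Hunk 3: at line 5 remove [cla,aekc,cdwdd] add [weco,avr] -> 12 lines: qewt takcx kzfc yhkm sgfua vsc weco avr kskxu pmmf ozb rltq

Answer: qewt
takcx
kzfc
yhkm
sgfua
vsc
weco
avr
kskxu
pmmf
ozb
rltq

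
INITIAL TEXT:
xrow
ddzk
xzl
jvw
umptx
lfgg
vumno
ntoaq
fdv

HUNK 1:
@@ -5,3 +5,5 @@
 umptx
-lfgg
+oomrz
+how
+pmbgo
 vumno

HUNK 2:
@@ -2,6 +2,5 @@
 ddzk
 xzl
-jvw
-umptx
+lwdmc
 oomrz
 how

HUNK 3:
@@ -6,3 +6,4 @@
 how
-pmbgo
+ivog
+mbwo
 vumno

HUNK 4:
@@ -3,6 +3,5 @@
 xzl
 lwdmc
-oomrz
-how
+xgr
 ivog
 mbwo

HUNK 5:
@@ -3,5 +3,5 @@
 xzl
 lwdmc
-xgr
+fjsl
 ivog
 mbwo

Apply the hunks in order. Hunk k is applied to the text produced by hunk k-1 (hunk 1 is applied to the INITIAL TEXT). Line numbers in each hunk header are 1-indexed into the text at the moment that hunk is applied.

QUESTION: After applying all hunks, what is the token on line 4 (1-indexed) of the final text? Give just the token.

Hunk 1: at line 5 remove [lfgg] add [oomrz,how,pmbgo] -> 11 lines: xrow ddzk xzl jvw umptx oomrz how pmbgo vumno ntoaq fdv
Hunk 2: at line 2 remove [jvw,umptx] add [lwdmc] -> 10 lines: xrow ddzk xzl lwdmc oomrz how pmbgo vumno ntoaq fdv
Hunk 3: at line 6 remove [pmbgo] add [ivog,mbwo] -> 11 lines: xrow ddzk xzl lwdmc oomrz how ivog mbwo vumno ntoaq fdv
Hunk 4: at line 3 remove [oomrz,how] add [xgr] -> 10 lines: xrow ddzk xzl lwdmc xgr ivog mbwo vumno ntoaq fdv
Hunk 5: at line 3 remove [xgr] add [fjsl] -> 10 lines: xrow ddzk xzl lwdmc fjsl ivog mbwo vumno ntoaq fdv
Final line 4: lwdmc

Answer: lwdmc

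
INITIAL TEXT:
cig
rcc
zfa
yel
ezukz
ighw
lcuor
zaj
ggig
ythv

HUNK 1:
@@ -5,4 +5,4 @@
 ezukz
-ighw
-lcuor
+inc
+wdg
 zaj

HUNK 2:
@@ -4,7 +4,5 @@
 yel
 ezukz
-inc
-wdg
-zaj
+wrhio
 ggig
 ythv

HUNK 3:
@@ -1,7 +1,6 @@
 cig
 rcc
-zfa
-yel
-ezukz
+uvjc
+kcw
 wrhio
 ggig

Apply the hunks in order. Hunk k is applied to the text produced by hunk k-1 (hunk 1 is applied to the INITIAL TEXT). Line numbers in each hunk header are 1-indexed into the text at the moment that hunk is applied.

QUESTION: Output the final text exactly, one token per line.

Answer: cig
rcc
uvjc
kcw
wrhio
ggig
ythv

Derivation:
Hunk 1: at line 5 remove [ighw,lcuor] add [inc,wdg] -> 10 lines: cig rcc zfa yel ezukz inc wdg zaj ggig ythv
Hunk 2: at line 4 remove [inc,wdg,zaj] add [wrhio] -> 8 lines: cig rcc zfa yel ezukz wrhio ggig ythv
Hunk 3: at line 1 remove [zfa,yel,ezukz] add [uvjc,kcw] -> 7 lines: cig rcc uvjc kcw wrhio ggig ythv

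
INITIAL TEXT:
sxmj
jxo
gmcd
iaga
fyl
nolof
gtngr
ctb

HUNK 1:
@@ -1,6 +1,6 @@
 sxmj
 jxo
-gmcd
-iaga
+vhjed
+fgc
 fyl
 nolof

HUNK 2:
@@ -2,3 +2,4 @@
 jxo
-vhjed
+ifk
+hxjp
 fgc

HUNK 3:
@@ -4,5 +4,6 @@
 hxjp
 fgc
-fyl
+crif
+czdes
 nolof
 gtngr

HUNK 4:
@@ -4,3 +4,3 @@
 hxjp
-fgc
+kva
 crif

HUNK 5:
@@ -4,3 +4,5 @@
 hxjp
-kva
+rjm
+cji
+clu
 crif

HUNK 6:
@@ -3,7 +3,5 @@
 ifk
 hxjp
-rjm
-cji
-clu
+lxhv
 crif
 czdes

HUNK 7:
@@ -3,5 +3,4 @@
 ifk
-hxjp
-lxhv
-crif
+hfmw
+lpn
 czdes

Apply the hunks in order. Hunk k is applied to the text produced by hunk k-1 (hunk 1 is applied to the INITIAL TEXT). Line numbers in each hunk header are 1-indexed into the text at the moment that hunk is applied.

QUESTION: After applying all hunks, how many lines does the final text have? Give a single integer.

Hunk 1: at line 1 remove [gmcd,iaga] add [vhjed,fgc] -> 8 lines: sxmj jxo vhjed fgc fyl nolof gtngr ctb
Hunk 2: at line 2 remove [vhjed] add [ifk,hxjp] -> 9 lines: sxmj jxo ifk hxjp fgc fyl nolof gtngr ctb
Hunk 3: at line 4 remove [fyl] add [crif,czdes] -> 10 lines: sxmj jxo ifk hxjp fgc crif czdes nolof gtngr ctb
Hunk 4: at line 4 remove [fgc] add [kva] -> 10 lines: sxmj jxo ifk hxjp kva crif czdes nolof gtngr ctb
Hunk 5: at line 4 remove [kva] add [rjm,cji,clu] -> 12 lines: sxmj jxo ifk hxjp rjm cji clu crif czdes nolof gtngr ctb
Hunk 6: at line 3 remove [rjm,cji,clu] add [lxhv] -> 10 lines: sxmj jxo ifk hxjp lxhv crif czdes nolof gtngr ctb
Hunk 7: at line 3 remove [hxjp,lxhv,crif] add [hfmw,lpn] -> 9 lines: sxmj jxo ifk hfmw lpn czdes nolof gtngr ctb
Final line count: 9

Answer: 9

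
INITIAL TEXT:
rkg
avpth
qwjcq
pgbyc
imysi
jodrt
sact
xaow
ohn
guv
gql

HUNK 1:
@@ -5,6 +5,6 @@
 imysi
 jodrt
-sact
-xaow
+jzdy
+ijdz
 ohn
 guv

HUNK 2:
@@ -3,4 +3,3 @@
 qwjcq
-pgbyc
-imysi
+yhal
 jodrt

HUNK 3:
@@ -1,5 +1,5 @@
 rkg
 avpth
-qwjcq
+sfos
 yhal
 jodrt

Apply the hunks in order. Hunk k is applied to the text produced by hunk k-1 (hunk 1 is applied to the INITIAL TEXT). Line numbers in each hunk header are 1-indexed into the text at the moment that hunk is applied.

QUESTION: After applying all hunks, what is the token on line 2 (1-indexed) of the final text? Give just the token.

Answer: avpth

Derivation:
Hunk 1: at line 5 remove [sact,xaow] add [jzdy,ijdz] -> 11 lines: rkg avpth qwjcq pgbyc imysi jodrt jzdy ijdz ohn guv gql
Hunk 2: at line 3 remove [pgbyc,imysi] add [yhal] -> 10 lines: rkg avpth qwjcq yhal jodrt jzdy ijdz ohn guv gql
Hunk 3: at line 1 remove [qwjcq] add [sfos] -> 10 lines: rkg avpth sfos yhal jodrt jzdy ijdz ohn guv gql
Final line 2: avpth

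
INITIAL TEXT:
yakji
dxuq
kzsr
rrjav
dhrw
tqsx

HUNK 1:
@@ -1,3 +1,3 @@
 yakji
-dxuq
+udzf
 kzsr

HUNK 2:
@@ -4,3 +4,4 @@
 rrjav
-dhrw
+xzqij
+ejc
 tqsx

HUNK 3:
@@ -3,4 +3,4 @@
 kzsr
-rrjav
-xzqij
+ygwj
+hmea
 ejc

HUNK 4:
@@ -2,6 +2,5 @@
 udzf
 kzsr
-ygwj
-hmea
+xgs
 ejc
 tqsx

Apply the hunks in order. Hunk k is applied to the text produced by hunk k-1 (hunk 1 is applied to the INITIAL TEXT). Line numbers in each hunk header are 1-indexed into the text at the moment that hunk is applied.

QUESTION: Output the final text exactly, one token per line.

Hunk 1: at line 1 remove [dxuq] add [udzf] -> 6 lines: yakji udzf kzsr rrjav dhrw tqsx
Hunk 2: at line 4 remove [dhrw] add [xzqij,ejc] -> 7 lines: yakji udzf kzsr rrjav xzqij ejc tqsx
Hunk 3: at line 3 remove [rrjav,xzqij] add [ygwj,hmea] -> 7 lines: yakji udzf kzsr ygwj hmea ejc tqsx
Hunk 4: at line 2 remove [ygwj,hmea] add [xgs] -> 6 lines: yakji udzf kzsr xgs ejc tqsx

Answer: yakji
udzf
kzsr
xgs
ejc
tqsx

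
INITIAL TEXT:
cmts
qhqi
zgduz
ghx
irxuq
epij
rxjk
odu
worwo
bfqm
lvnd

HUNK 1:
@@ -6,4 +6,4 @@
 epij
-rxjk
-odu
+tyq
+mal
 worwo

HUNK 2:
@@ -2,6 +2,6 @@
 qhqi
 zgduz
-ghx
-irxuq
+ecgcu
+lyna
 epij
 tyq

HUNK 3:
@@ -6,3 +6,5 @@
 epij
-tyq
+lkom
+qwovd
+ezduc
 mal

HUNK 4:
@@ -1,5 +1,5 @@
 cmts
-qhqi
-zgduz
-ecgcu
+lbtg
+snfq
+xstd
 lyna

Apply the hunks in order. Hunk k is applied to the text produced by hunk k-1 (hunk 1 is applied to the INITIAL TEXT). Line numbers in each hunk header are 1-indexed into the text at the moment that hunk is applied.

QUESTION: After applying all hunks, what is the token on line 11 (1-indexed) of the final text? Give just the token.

Hunk 1: at line 6 remove [rxjk,odu] add [tyq,mal] -> 11 lines: cmts qhqi zgduz ghx irxuq epij tyq mal worwo bfqm lvnd
Hunk 2: at line 2 remove [ghx,irxuq] add [ecgcu,lyna] -> 11 lines: cmts qhqi zgduz ecgcu lyna epij tyq mal worwo bfqm lvnd
Hunk 3: at line 6 remove [tyq] add [lkom,qwovd,ezduc] -> 13 lines: cmts qhqi zgduz ecgcu lyna epij lkom qwovd ezduc mal worwo bfqm lvnd
Hunk 4: at line 1 remove [qhqi,zgduz,ecgcu] add [lbtg,snfq,xstd] -> 13 lines: cmts lbtg snfq xstd lyna epij lkom qwovd ezduc mal worwo bfqm lvnd
Final line 11: worwo

Answer: worwo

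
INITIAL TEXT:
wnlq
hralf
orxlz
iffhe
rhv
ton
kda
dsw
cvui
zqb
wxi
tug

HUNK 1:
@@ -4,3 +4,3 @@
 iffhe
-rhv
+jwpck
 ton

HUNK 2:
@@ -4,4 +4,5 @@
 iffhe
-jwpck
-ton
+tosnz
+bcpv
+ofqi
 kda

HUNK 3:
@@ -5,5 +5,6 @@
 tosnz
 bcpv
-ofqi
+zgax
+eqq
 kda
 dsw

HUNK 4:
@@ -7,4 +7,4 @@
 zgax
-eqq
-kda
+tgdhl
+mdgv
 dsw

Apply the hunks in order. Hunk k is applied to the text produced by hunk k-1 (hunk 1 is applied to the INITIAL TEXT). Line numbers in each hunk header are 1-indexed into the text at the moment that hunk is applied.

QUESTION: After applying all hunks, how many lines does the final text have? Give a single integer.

Answer: 14

Derivation:
Hunk 1: at line 4 remove [rhv] add [jwpck] -> 12 lines: wnlq hralf orxlz iffhe jwpck ton kda dsw cvui zqb wxi tug
Hunk 2: at line 4 remove [jwpck,ton] add [tosnz,bcpv,ofqi] -> 13 lines: wnlq hralf orxlz iffhe tosnz bcpv ofqi kda dsw cvui zqb wxi tug
Hunk 3: at line 5 remove [ofqi] add [zgax,eqq] -> 14 lines: wnlq hralf orxlz iffhe tosnz bcpv zgax eqq kda dsw cvui zqb wxi tug
Hunk 4: at line 7 remove [eqq,kda] add [tgdhl,mdgv] -> 14 lines: wnlq hralf orxlz iffhe tosnz bcpv zgax tgdhl mdgv dsw cvui zqb wxi tug
Final line count: 14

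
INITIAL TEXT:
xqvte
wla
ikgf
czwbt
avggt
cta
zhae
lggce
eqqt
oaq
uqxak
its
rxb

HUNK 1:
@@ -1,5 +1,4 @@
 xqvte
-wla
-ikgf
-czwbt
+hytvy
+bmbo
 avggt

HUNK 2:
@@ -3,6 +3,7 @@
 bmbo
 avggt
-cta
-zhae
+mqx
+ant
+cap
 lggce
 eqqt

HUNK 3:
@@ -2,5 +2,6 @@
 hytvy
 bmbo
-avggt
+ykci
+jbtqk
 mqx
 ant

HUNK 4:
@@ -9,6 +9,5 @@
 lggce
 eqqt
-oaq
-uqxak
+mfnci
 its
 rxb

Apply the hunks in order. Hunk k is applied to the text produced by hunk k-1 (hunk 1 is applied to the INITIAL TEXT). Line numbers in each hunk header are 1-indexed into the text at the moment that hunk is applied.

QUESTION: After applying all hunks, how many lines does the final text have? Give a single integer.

Answer: 13

Derivation:
Hunk 1: at line 1 remove [wla,ikgf,czwbt] add [hytvy,bmbo] -> 12 lines: xqvte hytvy bmbo avggt cta zhae lggce eqqt oaq uqxak its rxb
Hunk 2: at line 3 remove [cta,zhae] add [mqx,ant,cap] -> 13 lines: xqvte hytvy bmbo avggt mqx ant cap lggce eqqt oaq uqxak its rxb
Hunk 3: at line 2 remove [avggt] add [ykci,jbtqk] -> 14 lines: xqvte hytvy bmbo ykci jbtqk mqx ant cap lggce eqqt oaq uqxak its rxb
Hunk 4: at line 9 remove [oaq,uqxak] add [mfnci] -> 13 lines: xqvte hytvy bmbo ykci jbtqk mqx ant cap lggce eqqt mfnci its rxb
Final line count: 13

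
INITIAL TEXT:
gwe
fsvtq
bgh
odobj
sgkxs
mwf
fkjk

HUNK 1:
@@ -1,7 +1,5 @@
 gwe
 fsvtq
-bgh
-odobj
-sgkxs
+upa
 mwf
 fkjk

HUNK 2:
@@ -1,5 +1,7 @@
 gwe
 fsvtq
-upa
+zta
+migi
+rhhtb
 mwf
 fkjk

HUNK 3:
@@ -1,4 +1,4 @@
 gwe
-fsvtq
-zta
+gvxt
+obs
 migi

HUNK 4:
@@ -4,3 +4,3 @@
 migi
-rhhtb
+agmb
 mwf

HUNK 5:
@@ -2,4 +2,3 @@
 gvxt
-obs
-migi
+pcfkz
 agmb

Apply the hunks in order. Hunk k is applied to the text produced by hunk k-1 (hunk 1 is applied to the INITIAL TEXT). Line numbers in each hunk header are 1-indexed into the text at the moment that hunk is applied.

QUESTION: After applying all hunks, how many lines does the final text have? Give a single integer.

Hunk 1: at line 1 remove [bgh,odobj,sgkxs] add [upa] -> 5 lines: gwe fsvtq upa mwf fkjk
Hunk 2: at line 1 remove [upa] add [zta,migi,rhhtb] -> 7 lines: gwe fsvtq zta migi rhhtb mwf fkjk
Hunk 3: at line 1 remove [fsvtq,zta] add [gvxt,obs] -> 7 lines: gwe gvxt obs migi rhhtb mwf fkjk
Hunk 4: at line 4 remove [rhhtb] add [agmb] -> 7 lines: gwe gvxt obs migi agmb mwf fkjk
Hunk 5: at line 2 remove [obs,migi] add [pcfkz] -> 6 lines: gwe gvxt pcfkz agmb mwf fkjk
Final line count: 6

Answer: 6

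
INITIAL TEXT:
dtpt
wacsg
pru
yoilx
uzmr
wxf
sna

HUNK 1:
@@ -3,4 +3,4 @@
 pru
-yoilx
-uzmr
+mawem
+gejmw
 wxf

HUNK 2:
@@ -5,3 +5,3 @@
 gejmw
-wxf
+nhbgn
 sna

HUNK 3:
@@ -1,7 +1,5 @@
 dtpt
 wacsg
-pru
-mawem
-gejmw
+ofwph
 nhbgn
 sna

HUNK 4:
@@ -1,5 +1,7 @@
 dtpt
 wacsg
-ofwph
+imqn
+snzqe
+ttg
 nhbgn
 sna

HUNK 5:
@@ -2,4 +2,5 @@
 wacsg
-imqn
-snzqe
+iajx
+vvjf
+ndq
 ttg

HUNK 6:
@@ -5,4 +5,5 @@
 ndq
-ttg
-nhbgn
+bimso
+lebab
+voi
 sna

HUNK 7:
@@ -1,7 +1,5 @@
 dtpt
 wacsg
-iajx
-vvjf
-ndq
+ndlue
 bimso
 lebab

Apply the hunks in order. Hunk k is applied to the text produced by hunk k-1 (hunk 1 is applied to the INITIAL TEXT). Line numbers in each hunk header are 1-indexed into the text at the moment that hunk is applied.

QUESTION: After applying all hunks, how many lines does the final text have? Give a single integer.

Hunk 1: at line 3 remove [yoilx,uzmr] add [mawem,gejmw] -> 7 lines: dtpt wacsg pru mawem gejmw wxf sna
Hunk 2: at line 5 remove [wxf] add [nhbgn] -> 7 lines: dtpt wacsg pru mawem gejmw nhbgn sna
Hunk 3: at line 1 remove [pru,mawem,gejmw] add [ofwph] -> 5 lines: dtpt wacsg ofwph nhbgn sna
Hunk 4: at line 1 remove [ofwph] add [imqn,snzqe,ttg] -> 7 lines: dtpt wacsg imqn snzqe ttg nhbgn sna
Hunk 5: at line 2 remove [imqn,snzqe] add [iajx,vvjf,ndq] -> 8 lines: dtpt wacsg iajx vvjf ndq ttg nhbgn sna
Hunk 6: at line 5 remove [ttg,nhbgn] add [bimso,lebab,voi] -> 9 lines: dtpt wacsg iajx vvjf ndq bimso lebab voi sna
Hunk 7: at line 1 remove [iajx,vvjf,ndq] add [ndlue] -> 7 lines: dtpt wacsg ndlue bimso lebab voi sna
Final line count: 7

Answer: 7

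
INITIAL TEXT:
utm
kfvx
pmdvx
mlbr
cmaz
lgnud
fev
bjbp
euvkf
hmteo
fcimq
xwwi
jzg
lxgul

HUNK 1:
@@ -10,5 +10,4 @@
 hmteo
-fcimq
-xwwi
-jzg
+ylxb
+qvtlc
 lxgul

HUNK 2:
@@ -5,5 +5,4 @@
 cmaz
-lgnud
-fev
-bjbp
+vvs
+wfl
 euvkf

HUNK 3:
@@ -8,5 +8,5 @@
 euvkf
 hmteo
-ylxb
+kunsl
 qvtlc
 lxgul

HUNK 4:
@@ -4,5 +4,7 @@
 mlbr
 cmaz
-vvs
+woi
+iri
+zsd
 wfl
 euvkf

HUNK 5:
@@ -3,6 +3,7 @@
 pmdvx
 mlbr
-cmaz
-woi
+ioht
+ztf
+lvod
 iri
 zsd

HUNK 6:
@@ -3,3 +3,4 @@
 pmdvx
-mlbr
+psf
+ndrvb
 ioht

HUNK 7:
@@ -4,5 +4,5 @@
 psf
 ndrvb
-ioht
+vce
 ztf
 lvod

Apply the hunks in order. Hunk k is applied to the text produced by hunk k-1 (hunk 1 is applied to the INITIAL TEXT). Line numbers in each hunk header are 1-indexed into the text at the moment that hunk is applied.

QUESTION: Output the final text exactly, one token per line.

Hunk 1: at line 10 remove [fcimq,xwwi,jzg] add [ylxb,qvtlc] -> 13 lines: utm kfvx pmdvx mlbr cmaz lgnud fev bjbp euvkf hmteo ylxb qvtlc lxgul
Hunk 2: at line 5 remove [lgnud,fev,bjbp] add [vvs,wfl] -> 12 lines: utm kfvx pmdvx mlbr cmaz vvs wfl euvkf hmteo ylxb qvtlc lxgul
Hunk 3: at line 8 remove [ylxb] add [kunsl] -> 12 lines: utm kfvx pmdvx mlbr cmaz vvs wfl euvkf hmteo kunsl qvtlc lxgul
Hunk 4: at line 4 remove [vvs] add [woi,iri,zsd] -> 14 lines: utm kfvx pmdvx mlbr cmaz woi iri zsd wfl euvkf hmteo kunsl qvtlc lxgul
Hunk 5: at line 3 remove [cmaz,woi] add [ioht,ztf,lvod] -> 15 lines: utm kfvx pmdvx mlbr ioht ztf lvod iri zsd wfl euvkf hmteo kunsl qvtlc lxgul
Hunk 6: at line 3 remove [mlbr] add [psf,ndrvb] -> 16 lines: utm kfvx pmdvx psf ndrvb ioht ztf lvod iri zsd wfl euvkf hmteo kunsl qvtlc lxgul
Hunk 7: at line 4 remove [ioht] add [vce] -> 16 lines: utm kfvx pmdvx psf ndrvb vce ztf lvod iri zsd wfl euvkf hmteo kunsl qvtlc lxgul

Answer: utm
kfvx
pmdvx
psf
ndrvb
vce
ztf
lvod
iri
zsd
wfl
euvkf
hmteo
kunsl
qvtlc
lxgul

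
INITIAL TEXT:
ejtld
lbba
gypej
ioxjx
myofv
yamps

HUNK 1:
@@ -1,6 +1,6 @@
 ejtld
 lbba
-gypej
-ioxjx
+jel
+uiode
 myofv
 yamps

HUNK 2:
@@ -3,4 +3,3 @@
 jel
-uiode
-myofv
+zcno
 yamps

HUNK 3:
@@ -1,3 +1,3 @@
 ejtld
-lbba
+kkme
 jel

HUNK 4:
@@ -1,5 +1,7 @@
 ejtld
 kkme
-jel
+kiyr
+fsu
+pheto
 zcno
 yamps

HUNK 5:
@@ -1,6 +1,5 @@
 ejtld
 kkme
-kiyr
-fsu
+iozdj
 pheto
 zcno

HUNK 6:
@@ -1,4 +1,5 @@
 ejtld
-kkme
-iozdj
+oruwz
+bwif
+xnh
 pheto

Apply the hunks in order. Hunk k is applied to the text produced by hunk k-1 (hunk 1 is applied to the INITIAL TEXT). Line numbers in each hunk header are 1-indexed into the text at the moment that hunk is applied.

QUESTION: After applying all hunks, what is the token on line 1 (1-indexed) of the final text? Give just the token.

Hunk 1: at line 1 remove [gypej,ioxjx] add [jel,uiode] -> 6 lines: ejtld lbba jel uiode myofv yamps
Hunk 2: at line 3 remove [uiode,myofv] add [zcno] -> 5 lines: ejtld lbba jel zcno yamps
Hunk 3: at line 1 remove [lbba] add [kkme] -> 5 lines: ejtld kkme jel zcno yamps
Hunk 4: at line 1 remove [jel] add [kiyr,fsu,pheto] -> 7 lines: ejtld kkme kiyr fsu pheto zcno yamps
Hunk 5: at line 1 remove [kiyr,fsu] add [iozdj] -> 6 lines: ejtld kkme iozdj pheto zcno yamps
Hunk 6: at line 1 remove [kkme,iozdj] add [oruwz,bwif,xnh] -> 7 lines: ejtld oruwz bwif xnh pheto zcno yamps
Final line 1: ejtld

Answer: ejtld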